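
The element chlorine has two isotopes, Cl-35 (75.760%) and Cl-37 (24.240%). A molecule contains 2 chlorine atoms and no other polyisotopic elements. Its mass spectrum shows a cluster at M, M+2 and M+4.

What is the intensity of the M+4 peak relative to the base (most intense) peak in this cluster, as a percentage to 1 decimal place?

Binomial terms of (0.75760 + 0.24240)^2: M 0.5740, M+2 0.3673, M+4 0.0588 → M is the base peak.
P(M) = C(2,0) × 0.75760^2 × 0.24240^0 = 1 × 0.57395776 × 1.0000 = 0.573958 (base)
P(M+4) = C(2,2) × 0.75760^0 × 0.24240^2 = 1 × 1.0000 × 0.05875776 = 0.058758
Relative intensity = 0.058758 / 0.573958 × 100 = 10.2

10.2%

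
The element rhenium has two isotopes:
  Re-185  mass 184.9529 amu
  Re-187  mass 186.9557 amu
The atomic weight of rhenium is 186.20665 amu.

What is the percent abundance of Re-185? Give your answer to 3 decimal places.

Writing the weighted mean with unknown fraction x of Re-185:
184.9529·x + 186.9557·(1 − x) = 186.20665
(184.9529 − 186.9557)·x = 186.20665 − 186.9557
x = -0.74905 / -2.0028 = 0.37400 → 37.400% Re-185, 62.600% Re-187.

37.400%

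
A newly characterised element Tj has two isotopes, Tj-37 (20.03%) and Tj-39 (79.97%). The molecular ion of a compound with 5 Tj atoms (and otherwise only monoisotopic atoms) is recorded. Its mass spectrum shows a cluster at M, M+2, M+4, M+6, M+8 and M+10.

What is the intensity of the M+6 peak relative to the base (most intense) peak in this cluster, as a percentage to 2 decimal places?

Term probabilities: M 0.0003, M+2 0.0064, M+4 0.0514, M+6 0.2052, M+8 0.4096, M+10 0.3271. Base peak = M+8.
P(M+8) = C(5,4) × 0.2003^1 × 0.7997^4 = 5 × 0.2003 × 0.40898595 = 0.409599 (base)
P(M+6) = C(5,3) × 0.2003^2 × 0.7997^3 = 10 × 0.04012009 × 0.51142422 = 0.205184
Relative intensity = 0.205184 / 0.409599 × 100 = 50.09

50.09%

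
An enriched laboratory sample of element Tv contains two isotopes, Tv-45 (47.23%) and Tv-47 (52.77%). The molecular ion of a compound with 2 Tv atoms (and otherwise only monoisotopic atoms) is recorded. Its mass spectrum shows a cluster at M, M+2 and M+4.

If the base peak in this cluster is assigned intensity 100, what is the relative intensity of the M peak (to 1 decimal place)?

(0.4723 + 0.5277)^2 gives M 0.2231, M+2 0.4985, M+4 0.2785; the largest is M+2.
P(M+2) = C(2,1) × 0.4723^1 × 0.5277^1 = 2 × 0.4723 × 0.5277 = 0.498465 (base)
P(M) = C(2,0) × 0.4723^2 × 0.5277^0 = 1 × 0.22306729 × 1.0000 = 0.223067
Relative intensity = 0.223067 / 0.498465 × 100 = 44.8

44.8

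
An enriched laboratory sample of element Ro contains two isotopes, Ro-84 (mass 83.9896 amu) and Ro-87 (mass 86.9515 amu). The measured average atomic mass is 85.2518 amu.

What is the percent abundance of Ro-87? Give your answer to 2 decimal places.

Let x be the fractional abundance of Ro-84; then Ro-87 has abundance 1 − x.
83.9896·x + 86.9515·(1 − x) = 85.2518
(83.9896 − 86.9515)·x = 85.2518 − 86.9515
x = -1.6997 / -2.9619 = 0.57385 → 57.39% Ro-84, 42.61% Ro-87.

42.61%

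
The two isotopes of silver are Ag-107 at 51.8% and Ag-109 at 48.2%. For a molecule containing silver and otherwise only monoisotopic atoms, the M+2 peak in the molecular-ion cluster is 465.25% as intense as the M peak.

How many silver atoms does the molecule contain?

5

For n independent Ag atoms, I(M+2)/I(M) = n · (abundance Ag-109) / (abundance Ag-107) = n · 0.482/0.518.
n = 4.6525 × 0.518/0.482 = 5.00 ≈ 5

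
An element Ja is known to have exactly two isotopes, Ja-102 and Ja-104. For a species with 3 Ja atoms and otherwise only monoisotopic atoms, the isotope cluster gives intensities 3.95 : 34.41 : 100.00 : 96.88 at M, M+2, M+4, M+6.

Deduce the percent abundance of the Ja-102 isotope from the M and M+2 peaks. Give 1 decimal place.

Write p for the Ja-102 fraction. I(M+2)/I(M) = [C(3,1)·p^2·(1−p)] / p^3 = 3·(1−p)/p = 34.41/3.95 = 8.7114
(1−p)/p = 8.7114/3 = 2.9038  ⇒  p = 1/(1 + 2.9038) = 0.2562
Ja-102: 25.6%, Ja-104: 74.4%.

25.6%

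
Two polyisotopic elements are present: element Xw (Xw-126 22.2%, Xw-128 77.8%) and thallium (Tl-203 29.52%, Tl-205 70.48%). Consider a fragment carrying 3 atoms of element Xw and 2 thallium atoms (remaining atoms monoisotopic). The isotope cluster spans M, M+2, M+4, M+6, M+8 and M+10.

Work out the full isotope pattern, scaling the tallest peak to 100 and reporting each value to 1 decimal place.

Element Xw pattern (n=3): 0.01094105 : 0.11502886 : 0.40311914 : 0.47091095
Thallium pattern (n=2): 0.08714304 : 0.41611392 : 0.49674304
Convolve the two distributions (both contribute in 2-u steps):
  M: 0.01094105×0.08714304 = 0.000953
  M+2: 0.01094105×0.41611392 + 0.11502886×0.08714304 = 0.014577
  M+4: 0.01094105×0.49674304 + 0.11502886×0.41611392 + 0.40311914×0.08714304 = 0.088429
  M+6: 0.11502886×0.49674304 + 0.40311914×0.41611392 + 0.47091095×0.08714304 = 0.265920
  M+8: 0.40311914×0.49674304 + 0.47091095×0.41611392 = 0.396199
  M+10: 0.47091095×0.49674304 = 0.233922
Scale to base peak (0.396199) = 100: 0.2 : 3.7 : 22.3 : 67.1 : 100.0 : 59.0

0.2 : 3.7 : 22.3 : 67.1 : 100.0 : 59.0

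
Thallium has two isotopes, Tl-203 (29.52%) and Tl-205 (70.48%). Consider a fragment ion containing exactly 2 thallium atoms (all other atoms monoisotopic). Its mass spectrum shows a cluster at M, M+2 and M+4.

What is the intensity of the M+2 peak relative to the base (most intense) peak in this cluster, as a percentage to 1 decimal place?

83.8%

(0.2952 + 0.7048)^2 gives M 0.0871, M+2 0.4161, M+4 0.4967; the largest is M+4.
P(M+4) = C(2,2) × 0.2952^0 × 0.7048^2 = 1 × 1.0000 × 0.49674304 = 0.496743 (base)
P(M+2) = C(2,1) × 0.2952^1 × 0.7048^1 = 2 × 0.2952 × 0.7048 = 0.416114
Relative intensity = 0.416114 / 0.496743 × 100 = 83.8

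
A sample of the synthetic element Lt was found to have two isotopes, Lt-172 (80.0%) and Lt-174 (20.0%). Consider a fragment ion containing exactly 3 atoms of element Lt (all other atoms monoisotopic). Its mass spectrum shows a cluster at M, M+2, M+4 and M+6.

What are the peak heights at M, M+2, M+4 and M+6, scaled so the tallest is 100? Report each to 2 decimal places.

100.00 : 75.00 : 18.75 : 1.56

The 3 Lt atoms are independent, so intensities follow the terms of (0.800 + 0.200)^3.
P(M) = 0.800^3 = 0.512000
P(M+2) = 3 × 0.800^2 × 0.200^1 = 0.384000
P(M+4) = 3 × 0.800^1 × 0.200^2 = 0.096000
P(M+6) = 0.200^3 = 0.008000
The M peak is largest (0.512000); scaling to 100 gives 100.00 : 75.00 : 18.75 : 1.56.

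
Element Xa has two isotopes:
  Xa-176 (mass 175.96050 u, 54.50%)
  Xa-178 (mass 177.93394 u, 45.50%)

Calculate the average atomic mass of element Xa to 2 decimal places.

176.86 u

Ar = Σ fᵢ·mᵢ = 0.5450 × 175.96050 + 0.4550 × 177.93394
= 95.898473 + 80.959943 = 176.858416 u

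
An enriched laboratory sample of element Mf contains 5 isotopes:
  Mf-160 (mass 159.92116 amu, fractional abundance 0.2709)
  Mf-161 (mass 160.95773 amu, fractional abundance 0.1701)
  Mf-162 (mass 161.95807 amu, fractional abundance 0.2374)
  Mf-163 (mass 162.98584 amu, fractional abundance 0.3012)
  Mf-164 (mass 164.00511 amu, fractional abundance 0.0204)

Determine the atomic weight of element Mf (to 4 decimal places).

161.5874 amu

Average mass = Σ (abundance × isotope mass) = 0.2709 × 159.92116 + 0.1701 × 160.95773 + 0.2374 × 161.95807 + 0.3012 × 162.98584 + 0.0204 × 164.00511
= 43.322642 + 27.378910 + 38.448846 + 49.091335 + 3.345704 = 161.587437 amu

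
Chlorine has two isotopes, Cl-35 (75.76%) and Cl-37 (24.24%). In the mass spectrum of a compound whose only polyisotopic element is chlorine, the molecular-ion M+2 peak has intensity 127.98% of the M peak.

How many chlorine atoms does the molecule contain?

With n Cl atoms, P(M+2)/P(M) = C(n,1)·p^(n−1)q / p^n = n·q/p = n · 0.2424/0.7576.
n = 1.2798 × 0.7576/0.2424 = 4.00 ≈ 4

4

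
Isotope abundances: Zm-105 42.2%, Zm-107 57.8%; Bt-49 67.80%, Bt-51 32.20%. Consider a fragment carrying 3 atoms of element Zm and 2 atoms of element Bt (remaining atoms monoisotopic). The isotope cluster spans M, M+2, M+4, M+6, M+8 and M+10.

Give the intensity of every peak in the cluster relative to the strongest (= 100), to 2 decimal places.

10.25 : 51.85 : 100.00 : 90.63 : 38.03 : 5.94

Element Zm pattern (n=3): 0.07515145 : 0.30879766 : 0.42295034 : 0.19310055
Element Bt pattern (n=2): 0.459684 : 0.436632 : 0.103684
Convolve the two distributions (both contribute in 2-u steps):
  M: 0.07515145×0.459684 = 0.034546
  M+2: 0.07515145×0.436632 + 0.30879766×0.459684 = 0.174763
  M+4: 0.07515145×0.103684 + 0.30879766×0.436632 + 0.42295034×0.459684 = 0.337046
  M+6: 0.30879766×0.103684 + 0.42295034×0.436632 + 0.19310055×0.459684 = 0.305456
  M+8: 0.42295034×0.103684 + 0.19310055×0.436632 = 0.128167
  M+10: 0.19310055×0.103684 = 0.020021
Scale to base peak (0.337046) = 100: 10.25 : 51.85 : 100.00 : 90.63 : 38.03 : 5.94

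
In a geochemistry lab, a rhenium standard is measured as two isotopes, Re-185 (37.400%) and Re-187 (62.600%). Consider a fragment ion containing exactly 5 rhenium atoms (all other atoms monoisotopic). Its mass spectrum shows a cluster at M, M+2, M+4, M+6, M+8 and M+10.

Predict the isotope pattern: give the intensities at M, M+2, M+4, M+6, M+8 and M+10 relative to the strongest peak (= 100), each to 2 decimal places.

Expanding (0.37400 + 0.62600)^5:
P(M) = 0.37400^5 = 0.007317
P(M+2) = 5 × 0.37400^4 × 0.62600^1 = 0.061239
P(M+4) = 10 × 0.37400^3 × 0.62600^2 = 0.205005
P(M+6) = 10 × 0.37400^2 × 0.62600^3 = 0.343136
P(M+8) = 5 × 0.37400^1 × 0.62600^4 = 0.287170
P(M+10) = 0.62600^5 = 0.096133
The M+6 peak is largest (0.343136); scaling to 100 gives 2.13 : 17.85 : 59.74 : 100.00 : 83.69 : 28.02.

2.13 : 17.85 : 59.74 : 100.00 : 83.69 : 28.02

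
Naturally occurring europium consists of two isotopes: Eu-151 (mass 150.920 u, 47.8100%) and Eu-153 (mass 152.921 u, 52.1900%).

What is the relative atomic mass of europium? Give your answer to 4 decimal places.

151.9643 u

The abundance-weighted mean is 0.478100 × 150.920 + 0.521900 × 152.921
= 72.15485 + 79.80947 = 151.96432 u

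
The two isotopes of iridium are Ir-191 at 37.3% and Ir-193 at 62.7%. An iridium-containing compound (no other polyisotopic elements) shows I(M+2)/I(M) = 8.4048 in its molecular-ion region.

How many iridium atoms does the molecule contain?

The M+2/M ratio from n Ir atoms is n · q/p = n · 0.627/0.373.
n = 8.4048 × 0.373/0.627 = 5.00 ≈ 5

5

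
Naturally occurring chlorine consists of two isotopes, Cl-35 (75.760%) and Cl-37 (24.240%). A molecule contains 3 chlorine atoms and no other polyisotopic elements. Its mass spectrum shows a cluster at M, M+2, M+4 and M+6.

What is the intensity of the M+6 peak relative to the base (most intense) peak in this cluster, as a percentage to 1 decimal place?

3.3%

Binomial terms of (0.75760 + 0.24240)^3: M 0.4348, M+2 0.4174, M+4 0.1335, M+6 0.0142 → M is the base peak.
P(M) = C(3,0) × 0.75760^3 × 0.24240^0 = 1 × 0.4348304 × 1.0000 = 0.434830 (base)
P(M+6) = C(3,3) × 0.75760^0 × 0.24240^3 = 1 × 1.0000 × 0.01424288 = 0.014243
Relative intensity = 0.014243 / 0.434830 × 100 = 3.3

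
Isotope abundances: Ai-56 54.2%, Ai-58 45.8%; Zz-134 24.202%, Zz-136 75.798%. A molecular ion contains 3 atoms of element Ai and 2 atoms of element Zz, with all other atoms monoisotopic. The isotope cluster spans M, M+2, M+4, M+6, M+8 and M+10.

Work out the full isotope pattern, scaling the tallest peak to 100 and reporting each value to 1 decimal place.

Element Ai pattern (n=3): 0.15922009 : 0.40363174 : 0.34107626 : 0.09607191
Element Zz pattern (n=2): 0.05857368 : 0.36689264 : 0.57453368
Convolve the two distributions (both contribute in 2-u steps):
  M: 0.15922009×0.05857368 = 0.009326
  M+2: 0.15922009×0.36689264 + 0.40363174×0.05857368 = 0.082059
  M+4: 0.15922009×0.57453368 + 0.40363174×0.36689264 + 0.34107626×0.05857368 = 0.259545
  M+6: 0.40363174×0.57453368 + 0.34107626×0.36689264 + 0.09607191×0.05857368 = 0.362666
  M+8: 0.34107626×0.57453368 + 0.09607191×0.36689264 = 0.231208
  M+10: 0.09607191×0.57453368 = 0.055197
Scale to base peak (0.362666) = 100: 2.6 : 22.6 : 71.6 : 100.0 : 63.8 : 15.2

2.6 : 22.6 : 71.6 : 100.0 : 63.8 : 15.2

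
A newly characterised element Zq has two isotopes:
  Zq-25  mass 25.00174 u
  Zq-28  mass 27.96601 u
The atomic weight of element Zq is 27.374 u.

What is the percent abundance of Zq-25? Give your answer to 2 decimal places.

Writing the weighted mean with unknown fraction x of Zq-25:
25.00174·x + 27.96601·(1 − x) = 27.374
(25.00174 − 27.96601)·x = 27.374 − 27.96601
x = -0.59201 / -2.96427 = 0.19972 → 19.97% Zq-25, 80.03% Zq-28.

19.97%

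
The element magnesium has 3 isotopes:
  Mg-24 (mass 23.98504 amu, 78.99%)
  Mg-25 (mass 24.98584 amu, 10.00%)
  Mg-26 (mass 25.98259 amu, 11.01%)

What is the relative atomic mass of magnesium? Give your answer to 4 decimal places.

Ar = Σ fᵢ·mᵢ = 0.7899 × 23.98504 + 0.1000 × 24.98584 + 0.1101 × 25.98259
= 18.945783 + 2.498584 + 2.860683 = 24.305050 amu

24.3051 amu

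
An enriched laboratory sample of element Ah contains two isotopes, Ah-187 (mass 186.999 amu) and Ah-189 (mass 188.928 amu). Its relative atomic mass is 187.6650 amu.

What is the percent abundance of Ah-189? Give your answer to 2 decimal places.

Writing the weighted mean with unknown fraction x of Ah-187:
186.999·x + 188.928·(1 − x) = 187.6650
(186.999 − 188.928)·x = 187.6650 − 188.928
x = -1.2630 / -1.929 = 0.65474 → 65.47% Ah-187, 34.53% Ah-189.

34.53%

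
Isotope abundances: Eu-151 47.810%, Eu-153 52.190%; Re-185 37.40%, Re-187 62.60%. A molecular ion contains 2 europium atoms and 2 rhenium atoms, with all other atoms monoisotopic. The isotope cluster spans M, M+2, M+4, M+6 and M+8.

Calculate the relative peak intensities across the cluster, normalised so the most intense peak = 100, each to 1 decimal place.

Europium pattern (n=2): 0.22857961 : 0.49904078 : 0.27237961
Rhenium pattern (n=2): 0.139876 : 0.468248 : 0.391876
Convolve the two distributions (both contribute in 2-u steps):
  M: 0.22857961×0.139876 = 0.031973
  M+2: 0.22857961×0.468248 + 0.49904078×0.139876 = 0.176836
  M+4: 0.22857961×0.391876 + 0.49904078×0.468248 + 0.27237961×0.139876 = 0.361349
  M+6: 0.49904078×0.391876 + 0.27237961×0.468248 = 0.323103
  M+8: 0.27237961×0.391876 = 0.106739
Scale to base peak (0.361349) = 100: 8.8 : 48.9 : 100.0 : 89.4 : 29.5

8.8 : 48.9 : 100.0 : 89.4 : 29.5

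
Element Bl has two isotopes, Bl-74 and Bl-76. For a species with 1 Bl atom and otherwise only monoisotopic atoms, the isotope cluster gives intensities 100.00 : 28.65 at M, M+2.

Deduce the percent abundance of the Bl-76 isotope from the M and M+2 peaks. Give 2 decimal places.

22.27%

Write p for the Bl-74 fraction. I(M+2)/I(M) = [C(1,1)·p^0·(1−p)] / p^1 = 1·(1−p)/p = 28.65/100.00 = 0.2865
(1−p)/p = 0.2865/1 = 0.2865  ⇒  p = 1/(1 + 0.2865) = 0.7773
Bl-74: 77.73%, Bl-76: 22.27%.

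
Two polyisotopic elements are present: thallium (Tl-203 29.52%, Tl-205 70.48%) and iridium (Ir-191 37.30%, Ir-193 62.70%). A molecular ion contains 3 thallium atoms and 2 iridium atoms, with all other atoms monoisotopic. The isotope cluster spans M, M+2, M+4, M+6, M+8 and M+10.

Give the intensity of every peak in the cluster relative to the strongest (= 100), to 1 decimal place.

Thallium pattern (n=3): 0.02572463 : 0.18425524 : 0.43991564 : 0.35010449
Iridium pattern (n=2): 0.139129 : 0.467742 : 0.393129
Convolve the two distributions (both contribute in 2-u steps):
  M: 0.02572463×0.139129 = 0.003579
  M+2: 0.02572463×0.467742 + 0.18425524×0.139129 = 0.037668
  M+4: 0.02572463×0.393129 + 0.18425524×0.467742 + 0.43991564×0.139129 = 0.157502
  M+6: 0.18425524×0.393129 + 0.43991564×0.467742 + 0.35010449×0.139129 = 0.326913
  M+8: 0.43991564×0.393129 + 0.35010449×0.467742 = 0.336702
  M+10: 0.35010449×0.393129 = 0.137636
Scale to base peak (0.336702) = 100: 1.1 : 11.2 : 46.8 : 97.1 : 100.0 : 40.9

1.1 : 11.2 : 46.8 : 97.1 : 100.0 : 40.9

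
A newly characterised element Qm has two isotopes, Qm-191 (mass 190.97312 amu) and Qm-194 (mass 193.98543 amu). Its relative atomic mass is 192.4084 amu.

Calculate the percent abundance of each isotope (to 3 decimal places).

Let x be the fractional abundance of Qm-191; then Qm-194 has abundance 1 − x.
190.97312·x + 193.98543·(1 − x) = 192.4084
(190.97312 − 193.98543)·x = 192.4084 − 193.98543
x = -1.57703 / -3.01231 = 0.52353 → 52.353% Qm-191, 47.647% Qm-194.

Qm-191: 52.353%, Qm-194: 47.647%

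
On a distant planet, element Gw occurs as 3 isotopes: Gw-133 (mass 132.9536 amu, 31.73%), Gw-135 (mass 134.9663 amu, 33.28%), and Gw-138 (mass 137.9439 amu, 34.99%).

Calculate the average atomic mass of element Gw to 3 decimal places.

135.370 amu

Average mass = Σ (abundance × isotope mass) = 0.3173 × 132.9536 + 0.3328 × 134.9663 + 0.3499 × 137.9439
= 42.18618 + 44.91678 + 48.26657 = 135.36953 amu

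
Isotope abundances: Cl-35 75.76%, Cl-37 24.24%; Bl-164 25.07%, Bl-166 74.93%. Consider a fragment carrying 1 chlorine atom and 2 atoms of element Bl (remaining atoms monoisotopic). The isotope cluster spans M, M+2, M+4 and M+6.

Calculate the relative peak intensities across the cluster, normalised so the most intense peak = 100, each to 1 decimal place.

Chlorine pattern (n=1): 0.7576 : 0.2424
Element Bl pattern (n=2): 0.06285049 : 0.37569902 : 0.56145049
Convolve the two distributions (both contribute in 2-u steps):
  M: 0.7576×0.06285049 = 0.047616
  M+2: 0.7576×0.37569902 + 0.2424×0.06285049 = 0.299865
  M+4: 0.7576×0.56145049 + 0.2424×0.37569902 = 0.516424
  M+6: 0.2424×0.56145049 = 0.136096
Scale to base peak (0.516424) = 100: 9.2 : 58.1 : 100.0 : 26.4

9.2 : 58.1 : 100.0 : 26.4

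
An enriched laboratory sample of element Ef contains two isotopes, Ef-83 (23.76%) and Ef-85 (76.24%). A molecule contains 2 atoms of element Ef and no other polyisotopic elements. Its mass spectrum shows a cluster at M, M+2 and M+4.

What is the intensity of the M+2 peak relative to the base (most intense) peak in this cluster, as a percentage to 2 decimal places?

Term probabilities: M 0.0565, M+2 0.3623, M+4 0.5813. Base peak = M+4.
P(M+4) = C(2,2) × 0.2376^0 × 0.7624^2 = 1 × 1.0000 × 0.58125376 = 0.581254 (base)
P(M+2) = C(2,1) × 0.2376^1 × 0.7624^1 = 2 × 0.2376 × 0.7624 = 0.362292
Relative intensity = 0.362292 / 0.581254 × 100 = 62.33

62.33%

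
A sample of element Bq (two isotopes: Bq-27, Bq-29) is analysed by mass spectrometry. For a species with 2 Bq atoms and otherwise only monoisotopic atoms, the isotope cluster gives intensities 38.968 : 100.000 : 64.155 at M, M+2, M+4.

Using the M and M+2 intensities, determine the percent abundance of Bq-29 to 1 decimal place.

56.2%

Let p = fractional abundance of Bq-27. I(M+2)/I(M) = [C(2,1)·p^1·(1−p)] / p^2 = 2·(1−p)/p = 100.000/38.968 = 2.5662
(1−p)/p = 2.5662/2 = 1.2831  ⇒  p = 1/(1 + 1.2831) = 0.4380
Bq-27: 43.8%, Bq-29: 56.2%.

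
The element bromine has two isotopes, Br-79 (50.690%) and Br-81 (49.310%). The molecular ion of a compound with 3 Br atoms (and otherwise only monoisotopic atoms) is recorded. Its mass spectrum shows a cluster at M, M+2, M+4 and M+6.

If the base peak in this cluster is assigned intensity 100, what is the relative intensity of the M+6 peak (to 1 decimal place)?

Term probabilities: M 0.1302, M+2 0.3801, M+4 0.3698, M+6 0.1199. Base peak = M+2.
P(M+2) = C(3,1) × 0.50690^2 × 0.49310^1 = 3 × 0.25694761 × 0.4931 = 0.380103 (base)
P(M+6) = C(3,3) × 0.50690^0 × 0.49310^3 = 1 × 1.0000 × 0.11989609 = 0.119896
Relative intensity = 0.119896 / 0.380103 × 100 = 31.5

31.5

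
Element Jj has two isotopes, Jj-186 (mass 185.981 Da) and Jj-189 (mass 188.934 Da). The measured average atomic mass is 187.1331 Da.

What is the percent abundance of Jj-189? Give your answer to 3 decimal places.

39.015%

Writing the weighted mean with unknown fraction x of Jj-186:
185.981·x + 188.934·(1 − x) = 187.1331
(185.981 − 188.934)·x = 187.1331 − 188.934
x = -1.8009 / -2.953 = 0.60985 → 60.985% Jj-186, 39.015% Jj-189.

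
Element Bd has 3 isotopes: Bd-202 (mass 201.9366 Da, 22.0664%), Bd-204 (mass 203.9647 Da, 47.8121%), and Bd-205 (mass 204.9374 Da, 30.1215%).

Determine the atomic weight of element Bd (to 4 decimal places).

The abundance-weighted mean is 0.220664 × 201.9366 + 0.478121 × 203.9647 + 0.301215 × 204.9374
= 44.56014 + 97.51981 + 61.73022 = 203.81017 Da

203.8102 Da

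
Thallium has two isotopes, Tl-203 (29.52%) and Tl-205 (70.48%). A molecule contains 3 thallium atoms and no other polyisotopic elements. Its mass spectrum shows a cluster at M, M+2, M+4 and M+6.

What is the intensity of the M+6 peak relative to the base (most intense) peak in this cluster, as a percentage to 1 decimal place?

(0.2952 + 0.7048)^3 gives M 0.0257, M+2 0.1843, M+4 0.4399, M+6 0.3501; the largest is M+4.
P(M+4) = C(3,2) × 0.2952^1 × 0.7048^2 = 3 × 0.2952 × 0.49674304 = 0.439916 (base)
P(M+6) = C(3,3) × 0.2952^0 × 0.7048^3 = 1 × 1.0000 × 0.35010449 = 0.350104
Relative intensity = 0.350104 / 0.439916 × 100 = 79.6

79.6%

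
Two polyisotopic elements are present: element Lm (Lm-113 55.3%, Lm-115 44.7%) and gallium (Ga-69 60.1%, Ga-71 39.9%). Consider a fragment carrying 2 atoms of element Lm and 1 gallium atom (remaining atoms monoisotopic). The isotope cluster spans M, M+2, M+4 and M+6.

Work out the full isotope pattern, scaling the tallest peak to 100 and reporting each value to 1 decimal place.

Element Lm pattern (n=2): 0.305809 : 0.494382 : 0.199809
Gallium pattern (n=1): 0.6010 : 0.3990
Convolve the two distributions (both contribute in 2-u steps):
  M: 0.305809×0.6010 = 0.183791
  M+2: 0.305809×0.3990 + 0.494382×0.6010 = 0.419141
  M+4: 0.494382×0.3990 + 0.199809×0.6010 = 0.317344
  M+6: 0.199809×0.3990 = 0.079724
Scale to base peak (0.419141) = 100: 43.8 : 100.0 : 75.7 : 19.0

43.8 : 100.0 : 75.7 : 19.0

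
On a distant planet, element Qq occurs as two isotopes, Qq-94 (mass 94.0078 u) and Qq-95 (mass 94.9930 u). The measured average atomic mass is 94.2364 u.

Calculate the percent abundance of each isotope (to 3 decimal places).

With x = fraction of Qq-94 (so Qq-95 is 1 − x):
94.0078·x + 94.9930·(1 − x) = 94.2364
(94.0078 − 94.9930)·x = 94.2364 − 94.9930
x = -0.7566 / -0.9852 = 0.76797 → 76.797% Qq-94, 23.203% Qq-95.

Qq-94: 76.797%, Qq-95: 23.203%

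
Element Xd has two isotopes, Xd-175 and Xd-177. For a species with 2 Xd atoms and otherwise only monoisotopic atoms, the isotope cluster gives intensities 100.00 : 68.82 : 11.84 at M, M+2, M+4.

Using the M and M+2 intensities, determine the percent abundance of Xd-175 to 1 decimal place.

Write p for the Xd-175 fraction. I(M+2)/I(M) = [C(2,1)·p^1·(1−p)] / p^2 = 2·(1−p)/p = 68.82/100.00 = 0.6882
(1−p)/p = 0.6882/2 = 0.3441  ⇒  p = 1/(1 + 0.3441) = 0.7440
Xd-175: 74.4%, Xd-177: 25.6%.

74.4%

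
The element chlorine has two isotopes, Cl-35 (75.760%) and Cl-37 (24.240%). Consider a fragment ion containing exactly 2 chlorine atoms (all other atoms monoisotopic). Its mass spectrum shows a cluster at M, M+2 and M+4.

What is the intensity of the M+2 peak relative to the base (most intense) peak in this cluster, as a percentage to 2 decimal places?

Binomial terms of (0.75760 + 0.24240)^2: M 0.5740, M+2 0.3673, M+4 0.0588 → M is the base peak.
P(M) = C(2,0) × 0.75760^2 × 0.24240^0 = 1 × 0.57395776 × 1.0000 = 0.573958 (base)
P(M+2) = C(2,1) × 0.75760^1 × 0.24240^1 = 2 × 0.7576 × 0.2424 = 0.367284
Relative intensity = 0.367284 / 0.573958 × 100 = 63.99

63.99%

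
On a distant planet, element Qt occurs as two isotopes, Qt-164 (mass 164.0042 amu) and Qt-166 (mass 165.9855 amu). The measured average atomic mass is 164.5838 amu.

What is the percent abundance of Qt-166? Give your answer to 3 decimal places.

Let x be the fractional abundance of Qt-164; then Qt-166 has abundance 1 − x.
164.0042·x + 165.9855·(1 − x) = 164.5838
(164.0042 − 165.9855)·x = 164.5838 − 165.9855
x = -1.4017 / -1.9813 = 0.70746 → 70.746% Qt-164, 29.254% Qt-166.

29.254%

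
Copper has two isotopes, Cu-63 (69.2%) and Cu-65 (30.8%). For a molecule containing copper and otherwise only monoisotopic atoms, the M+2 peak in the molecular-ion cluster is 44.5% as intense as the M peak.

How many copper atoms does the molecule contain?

With n Cu atoms, P(M+2)/P(M) = C(n,1)·p^(n−1)q / p^n = n·q/p = n · 0.308/0.692.
n = 0.445 × 0.692/0.308 = 1.00 ≈ 1

1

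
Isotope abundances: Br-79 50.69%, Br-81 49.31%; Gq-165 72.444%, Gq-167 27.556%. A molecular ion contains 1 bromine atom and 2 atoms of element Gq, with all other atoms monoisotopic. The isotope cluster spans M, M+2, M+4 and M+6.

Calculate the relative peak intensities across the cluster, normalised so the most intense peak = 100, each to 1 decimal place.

57.7 : 100.0 : 51.0 : 8.1

Bromine pattern (n=1): 0.5069 : 0.4931
Element Gq pattern (n=2): 0.52481331 : 0.39925337 : 0.07593331
Convolve the two distributions (both contribute in 2-u steps):
  M: 0.5069×0.52481331 = 0.266028
  M+2: 0.5069×0.39925337 + 0.4931×0.52481331 = 0.461167
  M+4: 0.5069×0.07593331 + 0.4931×0.39925337 = 0.235362
  M+6: 0.4931×0.07593331 = 0.037443
Scale to base peak (0.461167) = 100: 57.7 : 100.0 : 51.0 : 8.1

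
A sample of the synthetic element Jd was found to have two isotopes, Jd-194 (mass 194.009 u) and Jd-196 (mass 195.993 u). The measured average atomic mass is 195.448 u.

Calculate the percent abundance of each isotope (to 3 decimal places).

With x = fraction of Jd-194 (so Jd-196 is 1 − x):
194.009·x + 195.993·(1 − x) = 195.448
(194.009 − 195.993)·x = 195.448 − 195.993
x = -0.545 / -1.984 = 0.27470 → 27.470% Jd-194, 72.530% Jd-196.

Jd-194: 27.470%, Jd-196: 72.530%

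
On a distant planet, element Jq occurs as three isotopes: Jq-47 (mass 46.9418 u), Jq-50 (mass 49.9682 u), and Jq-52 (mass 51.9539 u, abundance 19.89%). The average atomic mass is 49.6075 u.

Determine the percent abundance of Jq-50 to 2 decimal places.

Let x and y be the fractions of Jq-47 and Jq-50. Then x + y = 1 − 0.1989 = 0.8011 and 46.9418x + 49.9682y = 49.6075 − 0.1989×51.9539 = 39.27386929.
Substituting: 46.9418x + 49.9682(0.8011 − x) = 39.27386929
(46.9418 − 49.9682)x = -0.75565573  ⇒  x = 0.24969, y = 0.55141
Jq-47: 24.97%, Jq-50: 55.14%.

55.14%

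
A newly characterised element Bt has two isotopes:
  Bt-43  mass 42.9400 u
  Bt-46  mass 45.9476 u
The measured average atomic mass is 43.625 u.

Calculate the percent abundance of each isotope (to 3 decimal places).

With x = fraction of Bt-43 (so Bt-46 is 1 − x):
42.9400·x + 45.9476·(1 − x) = 43.625
(42.9400 − 45.9476)·x = 43.625 − 45.9476
x = -2.3226 / -3.0076 = 0.77224 → 77.224% Bt-43, 22.776% Bt-46.

Bt-43: 77.224%, Bt-46: 22.776%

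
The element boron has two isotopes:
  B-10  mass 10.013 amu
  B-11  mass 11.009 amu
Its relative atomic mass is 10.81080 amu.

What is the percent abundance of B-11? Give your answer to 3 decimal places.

80.100%

With x = fraction of B-10 (so B-11 is 1 − x):
10.013·x + 11.009·(1 − x) = 10.81080
(10.013 − 11.009)·x = 10.81080 − 11.009
x = -0.19820 / -0.996 = 0.19900 → 19.900% B-10, 80.100% B-11.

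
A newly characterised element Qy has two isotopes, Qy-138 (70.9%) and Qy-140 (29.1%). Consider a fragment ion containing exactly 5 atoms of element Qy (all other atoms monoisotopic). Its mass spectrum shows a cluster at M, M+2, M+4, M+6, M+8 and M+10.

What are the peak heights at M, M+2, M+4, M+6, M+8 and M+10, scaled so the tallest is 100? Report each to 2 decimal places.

48.73 : 100.00 : 82.09 : 33.69 : 6.91 : 0.57

Expanding (0.709 + 0.291)^5:
P(M) = 0.709^5 = 0.179156
P(M+2) = 5 × 0.709^4 × 0.291^1 = 0.367661
P(M+4) = 10 × 0.709^3 × 0.291^2 = 0.301804
P(M+6) = 10 × 0.709^2 × 0.291^3 = 0.123872
P(M+8) = 5 × 0.709^1 × 0.291^4 = 0.025421
P(M+10) = 0.291^5 = 0.002087
The M+2 peak is largest (0.367661); scaling to 100 gives 48.73 : 100.00 : 82.09 : 33.69 : 6.91 : 0.57.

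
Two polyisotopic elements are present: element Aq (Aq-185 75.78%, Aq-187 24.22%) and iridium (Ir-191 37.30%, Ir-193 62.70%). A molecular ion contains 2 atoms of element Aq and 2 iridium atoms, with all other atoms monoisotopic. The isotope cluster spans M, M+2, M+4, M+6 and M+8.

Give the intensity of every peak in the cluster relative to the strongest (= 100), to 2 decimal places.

Element Aq pattern (n=2): 0.57426084 : 0.36707832 : 0.05866084
Iridium pattern (n=2): 0.139129 : 0.467742 : 0.393129
Convolve the two distributions (both contribute in 2-u steps):
  M: 0.57426084×0.139129 = 0.079896
  M+2: 0.57426084×0.467742 + 0.36707832×0.139129 = 0.319677
  M+4: 0.57426084×0.393129 + 0.36707832×0.467742 + 0.05866084×0.139129 = 0.405618
  M+6: 0.36707832×0.393129 + 0.05866084×0.467742 = 0.171747
  M+8: 0.05866084×0.393129 = 0.023061
Scale to base peak (0.405618) = 100: 19.70 : 78.81 : 100.00 : 42.34 : 5.69

19.70 : 78.81 : 100.00 : 42.34 : 5.69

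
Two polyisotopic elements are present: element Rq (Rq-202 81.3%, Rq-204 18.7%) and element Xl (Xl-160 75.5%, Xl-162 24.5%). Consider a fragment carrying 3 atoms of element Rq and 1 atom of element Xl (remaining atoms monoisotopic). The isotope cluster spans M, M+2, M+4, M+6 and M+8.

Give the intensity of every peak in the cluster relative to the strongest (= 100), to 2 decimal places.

98.57 : 100.00 : 37.72 : 6.28 : 0.39

Element Rq pattern (n=3): 0.5373678 : 0.37080361 : 0.08528939 : 0.0065392
Element Xl pattern (n=1): 0.7550 : 0.2450
Convolve the two distributions (both contribute in 2-u steps):
  M: 0.5373678×0.7550 = 0.405713
  M+2: 0.5373678×0.2450 + 0.37080361×0.7550 = 0.411612
  M+4: 0.37080361×0.2450 + 0.08528939×0.7550 = 0.155240
  M+6: 0.08528939×0.2450 + 0.0065392×0.7550 = 0.025833
  M+8: 0.0065392×0.2450 = 0.001602
Scale to base peak (0.411612) = 100: 98.57 : 100.00 : 37.72 : 6.28 : 0.39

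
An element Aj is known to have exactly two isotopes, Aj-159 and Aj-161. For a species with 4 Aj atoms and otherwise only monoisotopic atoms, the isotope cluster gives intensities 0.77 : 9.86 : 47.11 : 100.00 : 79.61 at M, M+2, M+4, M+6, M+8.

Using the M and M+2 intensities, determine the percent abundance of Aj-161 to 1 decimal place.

76.2%

Write p for the Aj-159 fraction. I(M+2)/I(M) = [C(4,1)·p^3·(1−p)] / p^4 = 4·(1−p)/p = 9.86/0.77 = 12.8052
(1−p)/p = 12.8052/4 = 3.2013  ⇒  p = 1/(1 + 3.2013) = 0.2380
Aj-159: 23.8%, Aj-161: 76.2%.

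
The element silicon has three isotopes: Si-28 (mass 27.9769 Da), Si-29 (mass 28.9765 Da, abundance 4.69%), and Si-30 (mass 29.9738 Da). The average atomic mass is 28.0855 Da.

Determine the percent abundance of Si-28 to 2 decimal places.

92.22%

The remaining 95.31% is split between Si-28 (fraction x) and Si-30 (fraction 0.9531 − x).
Substituting: 27.9769x + 29.9738(0.9531 − x) = 26.72650215
(27.9769 − 29.9738)x = -1.84152663  ⇒  x = 0.92219, y = 0.03091
Si-28: 92.22%, Si-30: 3.09%.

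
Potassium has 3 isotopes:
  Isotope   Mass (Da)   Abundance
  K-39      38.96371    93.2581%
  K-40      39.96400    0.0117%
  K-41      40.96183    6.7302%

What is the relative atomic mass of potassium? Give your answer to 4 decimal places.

39.0983 Da

The abundance-weighted mean is 0.932581 × 38.96371 + 0.000117 × 39.96400 + 0.067302 × 40.96183
= 36.336816 + 0.004676 + 2.756813 = 39.098305 Da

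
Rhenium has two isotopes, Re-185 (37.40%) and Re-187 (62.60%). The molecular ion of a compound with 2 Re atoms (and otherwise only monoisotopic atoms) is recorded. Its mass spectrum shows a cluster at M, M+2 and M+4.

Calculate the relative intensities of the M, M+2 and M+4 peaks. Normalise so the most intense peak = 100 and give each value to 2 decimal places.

29.87 : 100.00 : 83.69

The 2 Re atoms are independent, so intensities follow the terms of (0.3740 + 0.6260)^2.
P(M) = 0.3740^2 = 0.139876
P(M+2) = 2 × 0.3740^1 × 0.6260^1 = 0.468248
P(M+4) = 0.6260^2 = 0.391876
The M+2 peak is largest (0.468248); scaling to 100 gives 29.87 : 100.00 : 83.69.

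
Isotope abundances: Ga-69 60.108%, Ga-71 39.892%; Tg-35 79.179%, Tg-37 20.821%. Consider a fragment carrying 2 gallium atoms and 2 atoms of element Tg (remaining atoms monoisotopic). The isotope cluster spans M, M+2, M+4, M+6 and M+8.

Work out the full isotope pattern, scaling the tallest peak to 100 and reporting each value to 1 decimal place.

54.0 : 100.0 : 65.2 : 17.5 : 1.6

Gallium pattern (n=2): 0.36129717 : 0.47956567 : 0.15913717
Element Tg pattern (n=2): 0.6269314 : 0.32971719 : 0.0433514
Convolve the two distributions (both contribute in 2-u steps):
  M: 0.36129717×0.6269314 = 0.226509
  M+2: 0.36129717×0.32971719 + 0.47956567×0.6269314 = 0.419781
  M+4: 0.36129717×0.0433514 + 0.47956567×0.32971719 + 0.15913717×0.6269314 = 0.273552
  M+6: 0.47956567×0.0433514 + 0.15913717×0.32971719 = 0.073260
  M+8: 0.15913717×0.0433514 = 0.006899
Scale to base peak (0.419781) = 100: 54.0 : 100.0 : 65.2 : 17.5 : 1.6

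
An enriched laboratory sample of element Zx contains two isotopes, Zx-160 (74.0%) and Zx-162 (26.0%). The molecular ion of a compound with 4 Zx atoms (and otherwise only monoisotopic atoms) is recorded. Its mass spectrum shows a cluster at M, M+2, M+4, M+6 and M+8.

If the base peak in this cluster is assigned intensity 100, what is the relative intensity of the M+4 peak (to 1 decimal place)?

Binomial terms of (0.740 + 0.260)^4: M 0.2999, M+2 0.4214, M+4 0.2221, M+6 0.0520, M+8 0.0046 → M+2 is the base peak.
P(M+2) = C(4,1) × 0.740^3 × 0.260^1 = 4 × 0.405224 × 0.2600 = 0.421433 (base)
P(M+4) = C(4,2) × 0.740^2 × 0.260^2 = 6 × 0.5476 × 0.0676 = 0.222107
Relative intensity = 0.222107 / 0.421433 × 100 = 52.7

52.7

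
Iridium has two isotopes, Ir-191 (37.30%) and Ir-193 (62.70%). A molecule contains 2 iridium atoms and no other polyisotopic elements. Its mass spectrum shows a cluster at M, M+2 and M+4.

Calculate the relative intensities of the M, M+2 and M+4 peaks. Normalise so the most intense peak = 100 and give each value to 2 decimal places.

The 2 Ir atoms are independent, so intensities follow the terms of (0.3730 + 0.6270)^2.
P(M) = 0.3730^2 = 0.139129
P(M+2) = 2 × 0.3730^1 × 0.6270^1 = 0.467742
P(M+4) = 0.6270^2 = 0.393129
The M+2 peak is largest (0.467742); scaling to 100 gives 29.74 : 100.00 : 84.05.

29.74 : 100.00 : 84.05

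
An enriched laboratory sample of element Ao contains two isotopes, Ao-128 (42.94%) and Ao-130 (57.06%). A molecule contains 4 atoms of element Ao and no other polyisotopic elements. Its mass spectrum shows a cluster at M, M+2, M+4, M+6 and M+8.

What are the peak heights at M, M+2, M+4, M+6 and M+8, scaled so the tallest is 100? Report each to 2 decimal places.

9.44 : 50.17 : 100.00 : 88.59 : 29.43

Expanding (0.4294 + 0.5706)^4:
P(M) = 0.4294^4 = 0.033998
P(M+2) = 4 × 0.4294^3 × 0.5706^1 = 0.180708
P(M+4) = 6 × 0.4294^2 × 0.5706^2 = 0.360196
P(M+6) = 4 × 0.4294^1 × 0.5706^3 = 0.319093
P(M+8) = 0.5706^4 = 0.106005
The M+4 peak is largest (0.360196); scaling to 100 gives 9.44 : 50.17 : 100.00 : 88.59 : 29.43.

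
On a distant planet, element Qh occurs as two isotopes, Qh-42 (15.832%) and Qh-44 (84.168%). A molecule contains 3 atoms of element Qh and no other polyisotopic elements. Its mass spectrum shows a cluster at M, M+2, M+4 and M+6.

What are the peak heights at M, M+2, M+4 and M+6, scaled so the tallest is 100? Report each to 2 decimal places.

The 3 Qh atoms are independent, so intensities follow the terms of (0.15832 + 0.84168)^3.
P(M) = 0.15832^3 = 0.003968
P(M+2) = 3 × 0.15832^2 × 0.84168^1 = 0.063291
P(M+4) = 3 × 0.15832^1 × 0.84168^2 = 0.336474
P(M+6) = 0.84168^3 = 0.596267
The M+6 peak is largest (0.596267); scaling to 100 gives 0.67 : 10.61 : 56.43 : 100.00.

0.67 : 10.61 : 56.43 : 100.00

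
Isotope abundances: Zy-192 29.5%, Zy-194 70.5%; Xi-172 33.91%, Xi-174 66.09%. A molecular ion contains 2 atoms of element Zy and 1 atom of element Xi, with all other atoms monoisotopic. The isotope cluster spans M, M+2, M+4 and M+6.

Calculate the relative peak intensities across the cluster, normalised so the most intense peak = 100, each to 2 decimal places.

Element Zy pattern (n=2): 0.087025 : 0.41595 : 0.497025
Element Xi pattern (n=1): 0.3391 : 0.6609
Convolve the two distributions (both contribute in 2-u steps):
  M: 0.087025×0.3391 = 0.029510
  M+2: 0.087025×0.6609 + 0.41595×0.3391 = 0.198563
  M+4: 0.41595×0.6609 + 0.497025×0.3391 = 0.443443
  M+6: 0.497025×0.6609 = 0.328484
Scale to base peak (0.443443) = 100: 6.65 : 44.78 : 100.00 : 74.08

6.65 : 44.78 : 100.00 : 74.08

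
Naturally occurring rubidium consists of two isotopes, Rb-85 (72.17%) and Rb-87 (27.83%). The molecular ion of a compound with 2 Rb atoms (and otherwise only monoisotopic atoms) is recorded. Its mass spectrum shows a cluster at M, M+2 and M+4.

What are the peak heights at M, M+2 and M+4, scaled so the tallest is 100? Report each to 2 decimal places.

The 2 Rb atoms are independent, so intensities follow the terms of (0.7217 + 0.2783)^2.
P(M) = 0.7217^2 = 0.520851
P(M+2) = 2 × 0.7217^1 × 0.2783^1 = 0.401698
P(M+4) = 0.2783^2 = 0.077451
The M peak is largest (0.520851); scaling to 100 gives 100.00 : 77.12 : 14.87.

100.00 : 77.12 : 14.87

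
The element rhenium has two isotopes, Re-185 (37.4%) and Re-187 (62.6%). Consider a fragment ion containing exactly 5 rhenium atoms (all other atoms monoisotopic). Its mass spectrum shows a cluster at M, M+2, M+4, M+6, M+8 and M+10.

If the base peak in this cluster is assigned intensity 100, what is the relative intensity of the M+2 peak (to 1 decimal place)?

17.8

Term probabilities: M 0.0073, M+2 0.0612, M+4 0.2050, M+6 0.3431, M+8 0.2872, M+10 0.0961. Base peak = M+6.
P(M+6) = C(5,3) × 0.374^2 × 0.626^3 = 10 × 0.139876 × 0.24531438 = 0.343136 (base)
P(M+2) = C(5,1) × 0.374^4 × 0.626^1 = 5 × 0.0195653 × 0.6260 = 0.061239
Relative intensity = 0.061239 / 0.343136 × 100 = 17.8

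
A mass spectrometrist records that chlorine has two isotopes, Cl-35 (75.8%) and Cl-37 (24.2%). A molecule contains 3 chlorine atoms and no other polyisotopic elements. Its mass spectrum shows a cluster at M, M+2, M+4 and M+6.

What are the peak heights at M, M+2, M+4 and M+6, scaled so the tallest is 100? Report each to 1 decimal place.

The 3 Cl atoms are independent, so intensities follow the terms of (0.758 + 0.242)^3.
P(M) = 0.758^3 = 0.435520
P(M+2) = 3 × 0.758^2 × 0.242^1 = 0.417133
P(M+4) = 3 × 0.758^1 × 0.242^2 = 0.133175
P(M+6) = 0.242^3 = 0.014172
The M peak is largest (0.435520); scaling to 100 gives 100.0 : 95.8 : 30.6 : 3.3.

100.0 : 95.8 : 30.6 : 3.3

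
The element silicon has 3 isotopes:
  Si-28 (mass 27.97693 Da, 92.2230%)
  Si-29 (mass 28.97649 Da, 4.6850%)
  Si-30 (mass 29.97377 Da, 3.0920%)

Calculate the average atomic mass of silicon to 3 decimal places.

28.086 Da

The abundance-weighted mean is 0.922230 × 27.97693 + 0.046850 × 28.97649 + 0.030920 × 29.97377
= 25.801164 + 1.357549 + 0.926789 = 28.085502 Da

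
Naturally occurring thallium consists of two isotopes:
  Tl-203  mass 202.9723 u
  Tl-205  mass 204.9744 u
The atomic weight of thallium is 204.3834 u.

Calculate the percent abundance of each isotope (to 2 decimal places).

Tl-203: 29.52%, Tl-205: 70.48%

Let x be the fractional abundance of Tl-203; then Tl-205 has abundance 1 − x.
202.9723·x + 204.9744·(1 − x) = 204.3834
(202.9723 − 204.9744)·x = 204.3834 − 204.9744
x = -0.5910 / -2.0021 = 0.29519 → 29.52% Tl-203, 70.48% Tl-205.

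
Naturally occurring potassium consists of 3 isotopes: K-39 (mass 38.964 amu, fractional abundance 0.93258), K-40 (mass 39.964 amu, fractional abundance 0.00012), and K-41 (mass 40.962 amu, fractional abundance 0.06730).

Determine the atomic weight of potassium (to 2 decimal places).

39.10 amu

Average mass = Σ (abundance × isotope mass) = 0.93258 × 38.964 + 0.00012 × 39.964 + 0.06730 × 40.962
= 36.3370 + 0.0048 + 2.7567 = 39.0985 amu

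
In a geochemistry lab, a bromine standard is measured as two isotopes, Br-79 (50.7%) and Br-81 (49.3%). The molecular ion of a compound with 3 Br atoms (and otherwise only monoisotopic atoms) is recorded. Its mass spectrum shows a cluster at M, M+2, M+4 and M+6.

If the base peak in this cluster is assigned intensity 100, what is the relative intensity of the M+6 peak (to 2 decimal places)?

31.52

(0.507 + 0.493)^3 gives M 0.1303, M+2 0.3802, M+4 0.3697, M+6 0.1198; the largest is M+2.
P(M+2) = C(3,1) × 0.507^2 × 0.493^1 = 3 × 0.257049 × 0.4930 = 0.380175 (base)
P(M+6) = C(3,3) × 0.507^0 × 0.493^3 = 1 × 1.0000 × 0.11982316 = 0.119823
Relative intensity = 0.119823 / 0.380175 × 100 = 31.52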